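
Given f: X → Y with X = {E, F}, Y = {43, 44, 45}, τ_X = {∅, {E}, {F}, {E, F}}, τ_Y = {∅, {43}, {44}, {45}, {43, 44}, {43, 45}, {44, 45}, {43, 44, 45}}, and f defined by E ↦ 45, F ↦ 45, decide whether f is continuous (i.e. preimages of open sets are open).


f IS continuous.

Compute f^{-1}(U) for each U ∈ τ_Y:
  U = ∅: f^{-1}(U) = ∅ ∈ τ_X ✓.
  U = {43}: f^{-1}(U) = ∅ ∈ τ_X ✓.
  U = {44}: f^{-1}(U) = ∅ ∈ τ_X ✓.
  U = {45}: f^{-1}(U) = {E, F} ∈ τ_X ✓.
  U = {43, 44}: f^{-1}(U) = ∅ ∈ τ_X ✓.
  U = {43, 45}: f^{-1}(U) = {E, F} ∈ τ_X ✓.
  U = {44, 45}: f^{-1}(U) = {E, F} ∈ τ_X ✓.
  U = {43, 44, 45}: f^{-1}(U) = {E, F} ∈ τ_X ✓.
Every preimage lies in τ_X, so f IS continuous.


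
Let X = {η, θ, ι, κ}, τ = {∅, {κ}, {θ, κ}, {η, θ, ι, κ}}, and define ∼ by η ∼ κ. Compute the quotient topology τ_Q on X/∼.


X/∼ = {[η=κ], [θ], [ι]}; |τ_Q| = 2.

Equivalence classes: [η=κ], [θ], [ι].
Quotient map π: X → X/∼ sends η ↦ [η=κ], θ ↦ [θ], ι ↦ [ι], κ ↦ [η=κ].
For each subset V ⊆ X/∼, compute π^{-1}(V) ⊆ X and check whether π^{-1}(V) ∈ τ. V is open in τ_Q iff π^{-1}(V) ∈ τ.
  V = {}: π^{-1}(V) = ∅ ∈ τ ✓.
  V = {[η=κ]}: π^{-1}(V) = {η, κ} ∉ τ ✗.
  V = {[θ]}: π^{-1}(V) = {θ} ∉ τ ✗.
  V = {[η=κ], [θ]}: π^{-1}(V) = {η, θ, κ} ∉ τ ✗.
  V = {[ι]}: π^{-1}(V) = {ι} ∉ τ ✗.
  V = {[η=κ], [ι]}: π^{-1}(V) = {η, ι, κ} ∉ τ ✗.
  V = {[θ], [ι]}: π^{-1}(V) = {θ, ι} ∉ τ ✗.
  V = {[η=κ], [θ], [ι]}: π^{-1}(V) = {η, θ, ι, κ} ∈ τ ✓.
Open sets in the quotient: τ_Q = {{}, {[η=κ], [θ], [ι]}} (2 elements).


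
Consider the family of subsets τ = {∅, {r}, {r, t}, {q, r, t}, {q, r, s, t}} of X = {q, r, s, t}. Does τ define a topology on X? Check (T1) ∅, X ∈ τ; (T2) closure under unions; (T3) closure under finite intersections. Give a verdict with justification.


τ IS a topology on X.

Axiom (T1): ∅ ∈ τ? Yes; X ∈ τ? Yes.
Axiom (T2/T3): check pairwise unions and intersections of members of τ.
All pairwise intersections and unions checked — each lies in τ. Therefore τ satisfies (T1), (T2), (T3): it IS a topology on X.


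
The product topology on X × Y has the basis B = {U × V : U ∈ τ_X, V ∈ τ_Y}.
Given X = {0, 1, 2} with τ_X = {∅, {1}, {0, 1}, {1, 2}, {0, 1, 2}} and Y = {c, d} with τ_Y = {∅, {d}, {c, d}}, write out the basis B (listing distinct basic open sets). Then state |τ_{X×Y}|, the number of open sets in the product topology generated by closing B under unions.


Basis B = {∅ × ∅, {1} × {d}, {0, 1} × {d}, {1} × {c, d}, {1, 2} × {d}, {0, 1, 2} × {d}, {0, 1} × {c, d}, {1, 2} × {c, d}, {0, 1, 2} × {c, d}}; |τ_{X×Y}| = 14.

Enumerate products U × V with U ∈ τ_X, V ∈ τ_Y (deduplicated):
  ∅ × ∅ = {} (∅)
  {1} × {d} = {(1,d)}
  {0, 1} × {d} = {(0,d), (1,d)}
  {1} × {c, d} = {(1,c), (1,d)}
  {1, 2} × {d} = {(1,d), (2,d)}
  {0, 1, 2} × {d} = {(0,d), (1,d), (2,d)}
  {0, 1} × {c, d} = {(0,c), (0,d), (1,c), (1,d)}
  {1, 2} × {c, d} = {(1,c), (1,d), (2,c), (2,d)}
  {0, 1, 2} × {c, d} = {(0,c), (0,d), (1,c), (1,d), (2,c), (2,d)}
These 9 distinct sets form the basis B.
Close under arbitrary unions to get τ_{X×Y}; counting gives |τ_{X×Y}| = 14.


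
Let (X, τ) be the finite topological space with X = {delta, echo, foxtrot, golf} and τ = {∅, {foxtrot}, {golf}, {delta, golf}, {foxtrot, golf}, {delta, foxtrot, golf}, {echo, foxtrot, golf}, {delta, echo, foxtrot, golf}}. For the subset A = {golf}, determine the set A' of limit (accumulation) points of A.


A' = {delta, echo}

For each x ∈ X, list the open sets U ∈ τ with x ∈ U, then check whether U ∩ (A ∖ {x}) ≠ ∅ for every such U.
  x = delta: opens ∋ x are {delta, golf}, {delta, foxtrot, golf}, {delta, echo, foxtrot, golf}; each meets A ∖ {delta}, so x IS a limit point.
  x = echo: opens ∋ x are {echo, foxtrot, golf}, {delta, echo, foxtrot, golf}; each meets A ∖ {echo}, so x IS a limit point.
  x = foxtrot: open {foxtrot} ∋ x has {foxtrot} ∩ (A ∖ {foxtrot}) = ∅, so x is NOT a limit point.
  x = golf: open {golf} ∋ x has {golf} ∩ (A ∖ {golf}) = ∅, so x is NOT a limit point.
Collecting: A' = {delta, echo}.


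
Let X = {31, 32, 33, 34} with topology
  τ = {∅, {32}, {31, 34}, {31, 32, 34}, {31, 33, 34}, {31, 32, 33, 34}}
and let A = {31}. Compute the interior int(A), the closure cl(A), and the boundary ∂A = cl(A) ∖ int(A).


int(A) = ∅, cl(A) = {31, 33, 34}, ∂A = {31, 33, 34}.

Closed sets in (X, τ) are complements of opens:
  closed(X, τ) = {∅, {32}, {33}, {32, 33}, {31, 33, 34}, {31, 32, 33, 34}}.
int(A) = ⋃ {U ∈ τ : U ⊆ A}. Opens contained in A: ∅.
Taking the union of these: int(A) = ∅.
cl(A) = ⋂ {C closed : A ⊆ C}. Closed sets containing A: {31, 33, 34}, {31, 32, 33, 34}.
Intersecting these: cl(A) = {31, 33, 34}.
∂A = cl(A) ∖ int(A) = {31, 33, 34} ∖ ∅ = {31, 33, 34}.


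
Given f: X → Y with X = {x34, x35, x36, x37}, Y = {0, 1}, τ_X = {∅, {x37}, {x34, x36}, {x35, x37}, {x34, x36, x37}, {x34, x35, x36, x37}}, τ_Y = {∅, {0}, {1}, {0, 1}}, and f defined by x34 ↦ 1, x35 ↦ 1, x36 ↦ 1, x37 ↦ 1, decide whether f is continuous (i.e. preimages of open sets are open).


f IS continuous.

Compute f^{-1}(U) for each U ∈ τ_Y:
  U = ∅: f^{-1}(U) = ∅ ∈ τ_X ✓.
  U = {0}: f^{-1}(U) = ∅ ∈ τ_X ✓.
  U = {1}: f^{-1}(U) = {x34, x35, x36, x37} ∈ τ_X ✓.
  U = {0, 1}: f^{-1}(U) = {x34, x35, x36, x37} ∈ τ_X ✓.
Every preimage lies in τ_X, so f IS continuous.


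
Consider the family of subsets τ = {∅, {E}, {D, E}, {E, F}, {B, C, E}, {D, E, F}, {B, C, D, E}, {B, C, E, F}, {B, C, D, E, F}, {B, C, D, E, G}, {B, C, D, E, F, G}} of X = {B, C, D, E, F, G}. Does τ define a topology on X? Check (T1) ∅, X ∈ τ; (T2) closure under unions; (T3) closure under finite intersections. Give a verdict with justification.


τ IS a topology on X.

Axiom (T1): ∅ ∈ τ? Yes; X ∈ τ? Yes.
Axiom (T2/T3): check pairwise unions and intersections of members of τ.
All pairwise intersections and unions checked — each lies in τ. Therefore τ satisfies (T1), (T2), (T3): it IS a topology on X.


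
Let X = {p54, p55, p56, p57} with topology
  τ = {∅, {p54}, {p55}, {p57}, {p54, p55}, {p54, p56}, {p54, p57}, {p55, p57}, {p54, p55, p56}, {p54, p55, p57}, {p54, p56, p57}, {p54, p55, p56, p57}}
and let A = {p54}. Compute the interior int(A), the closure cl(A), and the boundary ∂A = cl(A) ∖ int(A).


int(A) = {p54}, cl(A) = {p54, p56}, ∂A = {p56}.

Closed sets in (X, τ) are complements of opens:
  closed(X, τ) = {∅, {p55}, {p56}, {p57}, {p54, p56}, {p55, p56}, {p55, p57}, {p56, p57}, {p54, p55, p56}, {p54, p56, p57}, {p55, p56, p57}, {p54, p55, p56, p57}}.
int(A) = ⋃ {U ∈ τ : U ⊆ A}. Opens contained in A: ∅, {p54}.
Taking the union of these: int(A) = {p54}.
cl(A) = ⋂ {C closed : A ⊆ C}. Closed sets containing A: {p54, p56}, {p54, p55, p56}, {p54, p56, p57}, {p54, p55, p56, p57}.
Intersecting these: cl(A) = {p54, p56}.
∂A = cl(A) ∖ int(A) = {p54, p56} ∖ {p54} = {p56}.


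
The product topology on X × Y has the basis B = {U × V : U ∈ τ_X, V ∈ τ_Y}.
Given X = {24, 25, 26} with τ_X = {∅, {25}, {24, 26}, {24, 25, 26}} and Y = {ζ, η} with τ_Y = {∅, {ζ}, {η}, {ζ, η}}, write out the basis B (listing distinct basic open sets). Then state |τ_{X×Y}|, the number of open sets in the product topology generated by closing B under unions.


Basis B = {∅ × ∅, {25} × {ζ}, {25} × {η}, {24, 26} × {ζ}, {24, 26} × {η}, {25} × {ζ, η}, {24, 25, 26} × {ζ}, {24, 25, 26} × {η}, {24, 26} × {ζ, η}, {24, 25, 26} × {ζ, η}}; |τ_{X×Y}| = 16.

Enumerate products U × V with U ∈ τ_X, V ∈ τ_Y (deduplicated):
  ∅ × ∅ = {} (∅)
  {25} × {ζ} = {(25,ζ)}
  {25} × {η} = {(25,η)}
  {24, 26} × {ζ} = {(24,ζ), (26,ζ)}
  {24, 26} × {η} = {(24,η), (26,η)}
  {25} × {ζ, η} = {(25,ζ), (25,η)}
  {24, 25, 26} × {ζ} = {(24,ζ), (25,ζ), (26,ζ)}
  {24, 25, 26} × {η} = {(24,η), (25,η), (26,η)}
  {24, 26} × {ζ, η} = {(24,ζ), (24,η), (26,ζ), (26,η)}
  {24, 25, 26} × {ζ, η} = {(24,ζ), (24,η), (25,ζ), (25,η), (26,ζ), (26,η)}
These 10 distinct sets form the basis B.
Close under arbitrary unions to get τ_{X×Y}; counting gives |τ_{X×Y}| = 16.


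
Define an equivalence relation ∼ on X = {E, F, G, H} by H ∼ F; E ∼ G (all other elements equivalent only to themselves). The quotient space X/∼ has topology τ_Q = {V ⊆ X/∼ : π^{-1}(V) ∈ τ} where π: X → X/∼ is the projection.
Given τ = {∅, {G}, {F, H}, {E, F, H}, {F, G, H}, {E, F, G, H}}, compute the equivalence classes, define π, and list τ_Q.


X/∼ = {[E=G], [F=H]}; |τ_Q| = 3.

Equivalence classes: [E=G], [F=H].
Quotient map π: X → X/∼ sends E ↦ [E=G], F ↦ [F=H], G ↦ [E=G], H ↦ [F=H].
For each subset V ⊆ X/∼, compute π^{-1}(V) ⊆ X and check whether π^{-1}(V) ∈ τ. V is open in τ_Q iff π^{-1}(V) ∈ τ.
  V = {}: π^{-1}(V) = ∅ ∈ τ ✓.
  V = {[E=G]}: π^{-1}(V) = {E, G} ∉ τ ✗.
  V = {[F=H]}: π^{-1}(V) = {F, H} ∈ τ ✓.
  V = {[E=G], [F=H]}: π^{-1}(V) = {E, F, G, H} ∈ τ ✓.
Open sets in the quotient: τ_Q = {{}, {[F=H]}, {[E=G], [F=H]}} (3 elements).


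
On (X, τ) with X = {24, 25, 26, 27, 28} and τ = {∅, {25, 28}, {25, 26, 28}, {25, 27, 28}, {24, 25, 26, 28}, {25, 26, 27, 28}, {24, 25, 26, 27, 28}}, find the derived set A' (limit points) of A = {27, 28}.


A' = {24, 25, 26, 27}

For each x ∈ X, list the open sets U ∈ τ with x ∈ U, then check whether U ∩ (A ∖ {x}) ≠ ∅ for every such U.
  x = 24: opens ∋ x are {24, 25, 26, 28}, {24, 25, 26, 27, 28}; each meets A ∖ {24}, so x IS a limit point.
  x = 25: opens ∋ x are {25, 28}, {25, 26, 28}, {25, 27, 28}, {24, 25, 26, 28}, {25, 26, 27, 28}, {24, 25, 26, 27, 28}; each meets A ∖ {25}, so x IS a limit point.
  x = 26: opens ∋ x are {25, 26, 28}, {24, 25, 26, 28}, {25, 26, 27, 28}, {24, 25, 26, 27, 28}; each meets A ∖ {26}, so x IS a limit point.
  x = 27: opens ∋ x are {25, 27, 28}, {25, 26, 27, 28}, {24, 25, 26, 27, 28}; each meets A ∖ {27}, so x IS a limit point.
  x = 28: open {25, 28} ∋ x has {25, 28} ∩ (A ∖ {28}) = ∅, so x is NOT a limit point.
Collecting: A' = {24, 25, 26, 27}.


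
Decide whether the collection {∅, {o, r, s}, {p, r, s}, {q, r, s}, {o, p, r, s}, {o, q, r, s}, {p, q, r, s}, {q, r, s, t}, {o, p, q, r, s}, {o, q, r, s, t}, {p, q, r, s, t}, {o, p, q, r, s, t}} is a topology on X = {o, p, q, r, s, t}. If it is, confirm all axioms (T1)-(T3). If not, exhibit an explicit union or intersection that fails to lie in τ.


τ is NOT a topology on X.

Axiom (T1): ∅ ∈ τ? Yes; X ∈ τ? Yes.
Axiom (T2/T3): check pairwise unions and intersections of members of τ.
Counterexample for (T3): {o, r, s} ∩ {p, r, s} = {r, s} ∉ τ. Therefore τ is NOT a topology.


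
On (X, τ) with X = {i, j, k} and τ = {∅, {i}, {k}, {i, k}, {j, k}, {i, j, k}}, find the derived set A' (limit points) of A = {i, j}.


A' = ∅

For each x ∈ X, list the open sets U ∈ τ with x ∈ U, then check whether U ∩ (A ∖ {x}) ≠ ∅ for every such U.
  x = i: open {i} ∋ x has {i} ∩ (A ∖ {i}) = ∅, so x is NOT a limit point.
  x = j: open {j, k} ∋ x has {j, k} ∩ (A ∖ {j}) = ∅, so x is NOT a limit point.
  x = k: open {k} ∋ x has {k} ∩ (A ∖ {k}) = ∅, so x is NOT a limit point.
Collecting: A' = ∅.


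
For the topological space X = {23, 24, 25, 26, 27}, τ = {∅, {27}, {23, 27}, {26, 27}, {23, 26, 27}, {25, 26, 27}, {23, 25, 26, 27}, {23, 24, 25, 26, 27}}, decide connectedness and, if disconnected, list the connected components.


(X, τ) is connected.

Find clopen sets (U ∈ τ with X ∖ U ∈ τ):
  U = ∅, X ∖ U = {23, 24, 25, 26, 27} — both open, so U is clopen.
  U = {23, 24, 25, 26, 27}, X ∖ U = ∅ — both open, so U is clopen.
Only trivial clopens (∅ and X) exist, so (X, τ) is connected.
Compute connected components by grouping points that agree on all clopens:
  component: {23, 24, 25, 26, 27}


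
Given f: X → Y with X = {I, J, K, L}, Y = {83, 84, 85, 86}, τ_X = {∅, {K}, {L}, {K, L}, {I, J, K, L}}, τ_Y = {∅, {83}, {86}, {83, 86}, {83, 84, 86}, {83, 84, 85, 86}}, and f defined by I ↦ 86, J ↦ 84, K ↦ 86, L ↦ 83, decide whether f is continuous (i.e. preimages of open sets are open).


f is NOT continuous.

Compute f^{-1}(U) for each U ∈ τ_Y:
  U = ∅: f^{-1}(U) = ∅ ∈ τ_X ✓.
  U = {83}: f^{-1}(U) = {L} ∈ τ_X ✓.
  U = {86}: f^{-1}(U) = {I, K} ∉ τ_X ✗.
  U = {83, 86}: f^{-1}(U) = {I, K, L} ∉ τ_X ✗.
  U = {83, 84, 86}: f^{-1}(U) = {I, J, K, L} ∈ τ_X ✓.
  U = {83, 84, 85, 86}: f^{-1}(U) = {I, J, K, L} ∈ τ_X ✓.
Found U = {86} with f^{-1}(U) = {I, K} not in τ_X. Therefore f is NOT continuous.


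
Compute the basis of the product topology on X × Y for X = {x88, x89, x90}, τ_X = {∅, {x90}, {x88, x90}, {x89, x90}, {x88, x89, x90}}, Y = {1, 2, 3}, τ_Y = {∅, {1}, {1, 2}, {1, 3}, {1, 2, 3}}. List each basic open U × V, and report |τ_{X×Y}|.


Basis B = {∅ × ∅, {x90} × {1}, {x88, x90} × {1}, {x89, x90} × {1}, {x90} × {1, 2}, {x90} × {1, 3}, {x88, x89, x90} × {1}, {x90} × {1, 2, 3}, {x88, x90} × {1, 2}, {x88, x90} × {1, 3}, {x89, x90} × {1, 2}, {x89, x90} × {1, 3}, {x88, x90} × {1, 2, 3}, {x88, x89, x90} × {1, 2}, {x88, x89, x90} × {1, 3}, {x89, x90} × {1, 2, 3}, {x88, x89, x90} × {1, 2, 3}}; |τ_{X×Y}| = 48.

Enumerate products U × V with U ∈ τ_X, V ∈ τ_Y (deduplicated):
  ∅ × ∅ = {} (∅)
  {x90} × {1} = {(x90,1)}
  {x88, x90} × {1} = {(x88,1), (x90,1)}
  {x89, x90} × {1} = {(x89,1), (x90,1)}
  {x90} × {1, 2} = {(x90,1), (x90,2)}
  {x90} × {1, 3} = {(x90,1), (x90,3)}
  {x88, x89, x90} × {1} = {(x88,1), (x89,1), (x90,1)}
  {x90} × {1, 2, 3} = {(x90,1), (x90,2), (x90,3)}
  {x88, x90} × {1, 2} = {(x88,1), (x88,2), (x90,1), (x90,2)}
  {x88, x90} × {1, 3} = {(x88,1), (x88,3), (x90,1), (x90,3)}
  {x89, x90} × {1, 2} = {(x89,1), (x89,2), (x90,1), (x90,2)}
  {x89, x90} × {1, 3} = {(x89,1), (x89,3), (x90,1), (x90,3)}
  {x88, x90} × {1, 2, 3} = {(x88,1), (x88,2), (x88,3), (x90,1), (x90,2), (x90,3)}
  {x88, x89, x90} × {1, 2} = {(x88,1), (x88,2), (x89,1), (x89,2), (x90,1), (x90,2)}
  {x88, x89, x90} × {1, 3} = {(x88,1), (x88,3), (x89,1), (x89,3), (x90,1), (x90,3)}
  {x89, x90} × {1, 2, 3} = {(x89,1), (x89,2), (x89,3), (x90,1), (x90,2), (x90,3)}
  {x88, x89, x90} × {1, 2, 3} = {(x88,1), (x88,2), (x88,3), (x89,1), (x89,2), (x89,3), (x90,1), (x90,2), (x90,3)}
These 17 distinct sets form the basis B.
Close under arbitrary unions to get τ_{X×Y}; counting gives |τ_{X×Y}| = 48.


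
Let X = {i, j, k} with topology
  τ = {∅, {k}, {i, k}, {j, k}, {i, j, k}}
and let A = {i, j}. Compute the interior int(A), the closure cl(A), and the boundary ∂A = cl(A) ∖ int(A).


int(A) = ∅, cl(A) = {i, j}, ∂A = {i, j}.

Closed sets in (X, τ) are complements of opens:
  closed(X, τ) = {∅, {i}, {j}, {i, j}, {i, j, k}}.
int(A) = ⋃ {U ∈ τ : U ⊆ A}. Opens contained in A: ∅.
Taking the union of these: int(A) = ∅.
cl(A) = ⋂ {C closed : A ⊆ C}. Closed sets containing A: {i, j}, {i, j, k}.
Intersecting these: cl(A) = {i, j}.
∂A = cl(A) ∖ int(A) = {i, j} ∖ ∅ = {i, j}.


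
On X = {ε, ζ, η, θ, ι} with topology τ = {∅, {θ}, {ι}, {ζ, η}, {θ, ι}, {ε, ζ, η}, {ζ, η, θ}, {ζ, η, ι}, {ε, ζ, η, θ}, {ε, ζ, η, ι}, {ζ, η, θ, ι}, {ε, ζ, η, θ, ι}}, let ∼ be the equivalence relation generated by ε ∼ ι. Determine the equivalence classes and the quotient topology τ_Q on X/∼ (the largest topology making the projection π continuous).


X/∼ = {[ε=ι], [ζ], [η], [θ]}; |τ_Q| = 6.

Equivalence classes: [ε=ι], [ζ], [η], [θ].
Quotient map π: X → X/∼ sends ε ↦ [ε=ι], ζ ↦ [ζ], η ↦ [η], θ ↦ [θ], ι ↦ [ε=ι].
For each subset V ⊆ X/∼, compute π^{-1}(V) ⊆ X and check whether π^{-1}(V) ∈ τ. V is open in τ_Q iff π^{-1}(V) ∈ τ.
  V = {}: π^{-1}(V) = ∅ ∈ τ ✓.
  V = {[ε=ι]}: π^{-1}(V) = {ε, ι} ∉ τ ✗.
  V = {[ζ]}: π^{-1}(V) = {ζ} ∉ τ ✗.
  V = {[ε=ι], [ζ]}: π^{-1}(V) = {ε, ζ, ι} ∉ τ ✗.
  V = {[η]}: π^{-1}(V) = {η} ∉ τ ✗.
  V = {[ε=ι], [η]}: π^{-1}(V) = {ε, η, ι} ∉ τ ✗.
  V = {[ζ], [η]}: π^{-1}(V) = {ζ, η} ∈ τ ✓.
  V = {[ε=ι], [ζ], [η]}: π^{-1}(V) = {ε, ζ, η, ι} ∈ τ ✓.
  V = {[θ]}: π^{-1}(V) = {θ} ∈ τ ✓.
  V = {[ε=ι], [θ]}: π^{-1}(V) = {ε, θ, ι} ∉ τ ✗.
  V = {[ζ], [θ]}: π^{-1}(V) = {ζ, θ} ∉ τ ✗.
  V = {[ε=ι], [ζ], [θ]}: π^{-1}(V) = {ε, ζ, θ, ι} ∉ τ ✗.
  V = {[η], [θ]}: π^{-1}(V) = {η, θ} ∉ τ ✗.
  V = {[ε=ι], [η], [θ]}: π^{-1}(V) = {ε, η, θ, ι} ∉ τ ✗.
  V = {[ζ], [η], [θ]}: π^{-1}(V) = {ζ, η, θ} ∈ τ ✓.
  V = {[ε=ι], [ζ], [η], [θ]}: π^{-1}(V) = {ε, ζ, η, θ, ι} ∈ τ ✓.
Open sets in the quotient: τ_Q = {{}, {[ζ], [η]}, {[ε=ι], [ζ], [η]}, {[θ]}, {[ζ], [η], [θ]}, {[ε=ι], [ζ], [η], [θ]}} (6 elements).


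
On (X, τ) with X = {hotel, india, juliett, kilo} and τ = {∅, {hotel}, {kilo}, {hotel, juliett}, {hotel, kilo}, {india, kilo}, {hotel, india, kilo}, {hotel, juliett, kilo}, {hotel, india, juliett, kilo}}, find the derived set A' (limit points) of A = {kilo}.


A' = {india}

For each x ∈ X, list the open sets U ∈ τ with x ∈ U, then check whether U ∩ (A ∖ {x}) ≠ ∅ for every such U.
  x = hotel: open {hotel} ∋ x has {hotel} ∩ (A ∖ {hotel}) = ∅, so x is NOT a limit point.
  x = india: opens ∋ x are {india, kilo}, {hotel, india, kilo}, {hotel, india, juliett, kilo}; each meets A ∖ {india}, so x IS a limit point.
  x = juliett: open {hotel, juliett} ∋ x has {hotel, juliett} ∩ (A ∖ {juliett}) = ∅, so x is NOT a limit point.
  x = kilo: open {kilo} ∋ x has {kilo} ∩ (A ∖ {kilo}) = ∅, so x is NOT a limit point.
Collecting: A' = {india}.


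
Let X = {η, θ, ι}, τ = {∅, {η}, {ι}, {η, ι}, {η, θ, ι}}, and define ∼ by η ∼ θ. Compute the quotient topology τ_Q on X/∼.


X/∼ = {[η=θ], [ι]}; |τ_Q| = 3.

Equivalence classes: [η=θ], [ι].
Quotient map π: X → X/∼ sends η ↦ [η=θ], θ ↦ [η=θ], ι ↦ [ι].
For each subset V ⊆ X/∼, compute π^{-1}(V) ⊆ X and check whether π^{-1}(V) ∈ τ. V is open in τ_Q iff π^{-1}(V) ∈ τ.
  V = {}: π^{-1}(V) = ∅ ∈ τ ✓.
  V = {[η=θ]}: π^{-1}(V) = {η, θ} ∉ τ ✗.
  V = {[ι]}: π^{-1}(V) = {ι} ∈ τ ✓.
  V = {[η=θ], [ι]}: π^{-1}(V) = {η, θ, ι} ∈ τ ✓.
Open sets in the quotient: τ_Q = {{}, {[ι]}, {[η=θ], [ι]}} (3 elements).


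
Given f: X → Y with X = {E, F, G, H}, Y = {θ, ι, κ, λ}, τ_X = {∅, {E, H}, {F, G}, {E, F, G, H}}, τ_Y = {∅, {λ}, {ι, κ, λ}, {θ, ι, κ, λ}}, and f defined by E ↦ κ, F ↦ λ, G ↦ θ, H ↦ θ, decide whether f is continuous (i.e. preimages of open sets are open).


f is NOT continuous.

Compute f^{-1}(U) for each U ∈ τ_Y:
  U = ∅: f^{-1}(U) = ∅ ∈ τ_X ✓.
  U = {λ}: f^{-1}(U) = {F} ∉ τ_X ✗.
  U = {ι, κ, λ}: f^{-1}(U) = {E, F} ∉ τ_X ✗.
  U = {θ, ι, κ, λ}: f^{-1}(U) = {E, F, G, H} ∈ τ_X ✓.
Found U = {λ} with f^{-1}(U) = {F} not in τ_X. Therefore f is NOT continuous.


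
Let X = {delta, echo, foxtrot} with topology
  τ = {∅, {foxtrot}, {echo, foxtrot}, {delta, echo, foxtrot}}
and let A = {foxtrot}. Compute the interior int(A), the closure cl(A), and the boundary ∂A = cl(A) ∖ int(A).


int(A) = {foxtrot}, cl(A) = {delta, echo, foxtrot}, ∂A = {delta, echo}.

Closed sets in (X, τ) are complements of opens:
  closed(X, τ) = {∅, {delta}, {delta, echo}, {delta, echo, foxtrot}}.
int(A) = ⋃ {U ∈ τ : U ⊆ A}. Opens contained in A: ∅, {foxtrot}.
Taking the union of these: int(A) = {foxtrot}.
cl(A) = ⋂ {C closed : A ⊆ C}. Closed sets containing A: {delta, echo, foxtrot}.
Intersecting these: cl(A) = {delta, echo, foxtrot}.
∂A = cl(A) ∖ int(A) = {delta, echo, foxtrot} ∖ {foxtrot} = {delta, echo}.


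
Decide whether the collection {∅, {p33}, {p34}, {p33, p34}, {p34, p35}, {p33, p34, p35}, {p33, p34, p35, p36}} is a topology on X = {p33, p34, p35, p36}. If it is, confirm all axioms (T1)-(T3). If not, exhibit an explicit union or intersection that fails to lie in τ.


τ IS a topology on X.

Axiom (T1): ∅ ∈ τ? Yes; X ∈ τ? Yes.
Axiom (T2/T3): check pairwise unions and intersections of members of τ.
All pairwise intersections and unions checked — each lies in τ. Therefore τ satisfies (T1), (T2), (T3): it IS a topology on X.


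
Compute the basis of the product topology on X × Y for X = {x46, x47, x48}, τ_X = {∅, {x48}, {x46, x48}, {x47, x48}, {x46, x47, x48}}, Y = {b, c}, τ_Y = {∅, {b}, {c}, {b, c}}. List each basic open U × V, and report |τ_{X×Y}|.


Basis B = {∅ × ∅, {x48} × {b}, {x48} × {c}, {x46, x48} × {b}, {x46, x48} × {c}, {x47, x48} × {b}, {x47, x48} × {c}, {x48} × {b, c}, {x46, x47, x48} × {b}, {x46, x47, x48} × {c}, {x46, x48} × {b, c}, {x47, x48} × {b, c}, {x46, x47, x48} × {b, c}}; |τ_{X×Y}| = 25.

Enumerate products U × V with U ∈ τ_X, V ∈ τ_Y (deduplicated):
  ∅ × ∅ = {} (∅)
  {x48} × {b} = {(x48,b)}
  {x48} × {c} = {(x48,c)}
  {x46, x48} × {b} = {(x46,b), (x48,b)}
  {x46, x48} × {c} = {(x46,c), (x48,c)}
  {x47, x48} × {b} = {(x47,b), (x48,b)}
  {x47, x48} × {c} = {(x47,c), (x48,c)}
  {x48} × {b, c} = {(x48,b), (x48,c)}
  {x46, x47, x48} × {b} = {(x46,b), (x47,b), (x48,b)}
  {x46, x47, x48} × {c} = {(x46,c), (x47,c), (x48,c)}
  {x46, x48} × {b, c} = {(x46,b), (x46,c), (x48,b), (x48,c)}
  {x47, x48} × {b, c} = {(x47,b), (x47,c), (x48,b), (x48,c)}
  {x46, x47, x48} × {b, c} = {(x46,b), (x46,c), (x47,b), (x47,c), (x48,b), (x48,c)}
These 13 distinct sets form the basis B.
Close under arbitrary unions to get τ_{X×Y}; counting gives |τ_{X×Y}| = 25.


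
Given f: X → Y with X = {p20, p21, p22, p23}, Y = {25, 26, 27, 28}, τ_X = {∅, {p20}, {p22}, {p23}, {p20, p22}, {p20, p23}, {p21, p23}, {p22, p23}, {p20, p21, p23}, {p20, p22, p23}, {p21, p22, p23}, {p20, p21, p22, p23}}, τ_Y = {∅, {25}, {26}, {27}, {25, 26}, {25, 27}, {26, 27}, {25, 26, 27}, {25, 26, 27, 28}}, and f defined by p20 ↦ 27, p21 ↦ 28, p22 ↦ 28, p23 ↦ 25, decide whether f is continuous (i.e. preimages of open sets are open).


f IS continuous.

Compute f^{-1}(U) for each U ∈ τ_Y:
  U = ∅: f^{-1}(U) = ∅ ∈ τ_X ✓.
  U = {25}: f^{-1}(U) = {p23} ∈ τ_X ✓.
  U = {26}: f^{-1}(U) = ∅ ∈ τ_X ✓.
  U = {27}: f^{-1}(U) = {p20} ∈ τ_X ✓.
  U = {25, 26}: f^{-1}(U) = {p23} ∈ τ_X ✓.
  U = {25, 27}: f^{-1}(U) = {p20, p23} ∈ τ_X ✓.
  U = {26, 27}: f^{-1}(U) = {p20} ∈ τ_X ✓.
  U = {25, 26, 27}: f^{-1}(U) = {p20, p23} ∈ τ_X ✓.
  U = {25, 26, 27, 28}: f^{-1}(U) = {p20, p21, p22, p23} ∈ τ_X ✓.
Every preimage lies in τ_X, so f IS continuous.


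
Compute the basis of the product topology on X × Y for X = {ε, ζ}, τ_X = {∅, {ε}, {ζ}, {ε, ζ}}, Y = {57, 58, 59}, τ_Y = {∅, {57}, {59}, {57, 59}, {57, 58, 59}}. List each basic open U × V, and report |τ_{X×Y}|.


Basis B = {∅ × ∅, {ε} × {57}, {ε} × {59}, {ζ} × {57}, {ζ} × {59}, {ε} × {57, 59}, {ε, ζ} × {57}, {ε, ζ} × {59}, {ζ} × {57, 59}, {ε} × {57, 58, 59}, {ζ} × {57, 58, 59}, {ε, ζ} × {57, 59}, {ε, ζ} × {57, 58, 59}}; |τ_{X×Y}| = 25.

Enumerate products U × V with U ∈ τ_X, V ∈ τ_Y (deduplicated):
  ∅ × ∅ = {} (∅)
  {ε} × {57} = {(ε,57)}
  {ε} × {59} = {(ε,59)}
  {ζ} × {57} = {(ζ,57)}
  {ζ} × {59} = {(ζ,59)}
  {ε} × {57, 59} = {(ε,57), (ε,59)}
  {ε, ζ} × {57} = {(ε,57), (ζ,57)}
  {ε, ζ} × {59} = {(ε,59), (ζ,59)}
  {ζ} × {57, 59} = {(ζ,57), (ζ,59)}
  {ε} × {57, 58, 59} = {(ε,57), (ε,58), (ε,59)}
  {ζ} × {57, 58, 59} = {(ζ,57), (ζ,58), (ζ,59)}
  {ε, ζ} × {57, 59} = {(ε,57), (ε,59), (ζ,57), (ζ,59)}
  {ε, ζ} × {57, 58, 59} = {(ε,57), (ε,58), (ε,59), (ζ,57), (ζ,58), (ζ,59)}
These 13 distinct sets form the basis B.
Close under arbitrary unions to get τ_{X×Y}; counting gives |τ_{X×Y}| = 25.


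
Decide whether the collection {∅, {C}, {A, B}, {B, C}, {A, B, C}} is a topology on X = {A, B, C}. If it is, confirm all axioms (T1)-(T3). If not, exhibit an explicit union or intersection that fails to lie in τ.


τ is NOT a topology on X.

Axiom (T1): ∅ ∈ τ? Yes; X ∈ τ? Yes.
Axiom (T2/T3): check pairwise unions and intersections of members of τ.
Counterexample for (T3): {A, B} ∩ {B, C} = {B} ∉ τ. Therefore τ is NOT a topology.


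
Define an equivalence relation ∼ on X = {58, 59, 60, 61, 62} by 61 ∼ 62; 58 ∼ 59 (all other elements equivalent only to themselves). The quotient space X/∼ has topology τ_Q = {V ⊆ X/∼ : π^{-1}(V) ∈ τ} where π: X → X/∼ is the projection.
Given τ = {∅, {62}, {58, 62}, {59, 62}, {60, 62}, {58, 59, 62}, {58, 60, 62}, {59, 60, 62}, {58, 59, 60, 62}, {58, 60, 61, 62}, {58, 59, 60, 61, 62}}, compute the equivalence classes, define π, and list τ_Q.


X/∼ = {[58=59], [60], [61=62]}; |τ_Q| = 2.

Equivalence classes: [58=59], [60], [61=62].
Quotient map π: X → X/∼ sends 58 ↦ [58=59], 59 ↦ [58=59], 60 ↦ [60], 61 ↦ [61=62], 62 ↦ [61=62].
For each subset V ⊆ X/∼, compute π^{-1}(V) ⊆ X and check whether π^{-1}(V) ∈ τ. V is open in τ_Q iff π^{-1}(V) ∈ τ.
  V = {}: π^{-1}(V) = ∅ ∈ τ ✓.
  V = {[58=59]}: π^{-1}(V) = {58, 59} ∉ τ ✗.
  V = {[60]}: π^{-1}(V) = {60} ∉ τ ✗.
  V = {[58=59], [60]}: π^{-1}(V) = {58, 59, 60} ∉ τ ✗.
  V = {[61=62]}: π^{-1}(V) = {61, 62} ∉ τ ✗.
  V = {[58=59], [61=62]}: π^{-1}(V) = {58, 59, 61, 62} ∉ τ ✗.
  V = {[60], [61=62]}: π^{-1}(V) = {60, 61, 62} ∉ τ ✗.
  V = {[58=59], [60], [61=62]}: π^{-1}(V) = {58, 59, 60, 61, 62} ∈ τ ✓.
Open sets in the quotient: τ_Q = {{}, {[58=59], [60], [61=62]}} (2 elements).


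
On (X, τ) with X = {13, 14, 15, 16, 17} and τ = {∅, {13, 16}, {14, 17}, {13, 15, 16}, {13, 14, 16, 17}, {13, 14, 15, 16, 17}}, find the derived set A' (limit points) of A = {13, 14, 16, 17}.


A' = {13, 14, 15, 16, 17}

For each x ∈ X, list the open sets U ∈ τ with x ∈ U, then check whether U ∩ (A ∖ {x}) ≠ ∅ for every such U.
  x = 13: opens ∋ x are {13, 16}, {13, 15, 16}, {13, 14, 16, 17}, {13, 14, 15, 16, 17}; each meets A ∖ {13}, so x IS a limit point.
  x = 14: opens ∋ x are {14, 17}, {13, 14, 16, 17}, {13, 14, 15, 16, 17}; each meets A ∖ {14}, so x IS a limit point.
  x = 15: opens ∋ x are {13, 15, 16}, {13, 14, 15, 16, 17}; each meets A ∖ {15}, so x IS a limit point.
  x = 16: opens ∋ x are {13, 16}, {13, 15, 16}, {13, 14, 16, 17}, {13, 14, 15, 16, 17}; each meets A ∖ {16}, so x IS a limit point.
  x = 17: opens ∋ x are {14, 17}, {13, 14, 16, 17}, {13, 14, 15, 16, 17}; each meets A ∖ {17}, so x IS a limit point.
Collecting: A' = {13, 14, 15, 16, 17}.


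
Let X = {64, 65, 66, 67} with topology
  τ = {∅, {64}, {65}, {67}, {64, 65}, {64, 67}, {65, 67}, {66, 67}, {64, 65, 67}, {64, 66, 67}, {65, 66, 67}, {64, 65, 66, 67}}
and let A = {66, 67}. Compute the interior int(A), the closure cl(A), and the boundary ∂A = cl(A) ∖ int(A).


int(A) = {66, 67}, cl(A) = {66, 67}, ∂A = ∅.

Closed sets in (X, τ) are complements of opens:
  closed(X, τ) = {∅, {64}, {65}, {66}, {64, 65}, {64, 66}, {65, 66}, {66, 67}, {64, 65, 66}, {64, 66, 67}, {65, 66, 67}, {64, 65, 66, 67}}.
int(A) = ⋃ {U ∈ τ : U ⊆ A}. Opens contained in A: ∅, {67}, {66, 67}.
Taking the union of these: int(A) = {66, 67}.
cl(A) = ⋂ {C closed : A ⊆ C}. Closed sets containing A: {66, 67}, {64, 66, 67}, {65, 66, 67}, {64, 65, 66, 67}.
Intersecting these: cl(A) = {66, 67}.
∂A = cl(A) ∖ int(A) = {66, 67} ∖ {66, 67} = ∅.


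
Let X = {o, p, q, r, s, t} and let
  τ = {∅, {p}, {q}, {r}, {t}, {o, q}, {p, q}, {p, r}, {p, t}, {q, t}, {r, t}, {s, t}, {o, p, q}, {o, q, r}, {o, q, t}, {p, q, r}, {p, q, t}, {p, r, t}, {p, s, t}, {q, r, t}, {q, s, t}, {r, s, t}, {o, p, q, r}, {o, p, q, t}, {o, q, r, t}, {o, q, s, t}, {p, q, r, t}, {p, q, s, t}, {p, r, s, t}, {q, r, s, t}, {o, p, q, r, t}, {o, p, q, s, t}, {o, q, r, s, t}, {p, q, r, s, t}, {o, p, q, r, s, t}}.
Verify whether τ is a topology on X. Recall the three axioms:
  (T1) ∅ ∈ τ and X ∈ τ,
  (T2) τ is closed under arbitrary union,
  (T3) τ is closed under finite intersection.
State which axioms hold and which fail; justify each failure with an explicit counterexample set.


τ is NOT a topology on X.

Axiom (T1): ∅ ∈ τ? Yes; X ∈ τ? Yes.
Axiom (T2/T3): check pairwise unions and intersections of members of τ.
Counterexample for (T2): {q} ∪ {r} = {q, r} ∉ τ. Therefore τ is NOT a topology.


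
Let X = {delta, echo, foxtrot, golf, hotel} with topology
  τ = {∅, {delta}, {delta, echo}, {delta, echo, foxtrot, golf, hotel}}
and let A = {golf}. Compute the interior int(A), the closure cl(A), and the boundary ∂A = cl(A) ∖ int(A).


int(A) = ∅, cl(A) = {foxtrot, golf, hotel}, ∂A = {foxtrot, golf, hotel}.

Closed sets in (X, τ) are complements of opens:
  closed(X, τ) = {∅, {foxtrot, golf, hotel}, {echo, foxtrot, golf, hotel}, {delta, echo, foxtrot, golf, hotel}}.
int(A) = ⋃ {U ∈ τ : U ⊆ A}. Opens contained in A: ∅.
Taking the union of these: int(A) = ∅.
cl(A) = ⋂ {C closed : A ⊆ C}. Closed sets containing A: {foxtrot, golf, hotel}, {echo, foxtrot, golf, hotel}, {delta, echo, foxtrot, golf, hotel}.
Intersecting these: cl(A) = {foxtrot, golf, hotel}.
∂A = cl(A) ∖ int(A) = {foxtrot, golf, hotel} ∖ ∅ = {foxtrot, golf, hotel}.


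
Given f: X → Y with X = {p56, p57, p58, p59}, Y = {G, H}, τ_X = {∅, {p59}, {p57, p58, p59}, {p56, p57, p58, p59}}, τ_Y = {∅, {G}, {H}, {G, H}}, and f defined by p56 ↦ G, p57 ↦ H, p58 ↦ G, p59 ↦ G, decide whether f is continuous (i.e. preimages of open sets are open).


f is NOT continuous.

Compute f^{-1}(U) for each U ∈ τ_Y:
  U = ∅: f^{-1}(U) = ∅ ∈ τ_X ✓.
  U = {G}: f^{-1}(U) = {p56, p58, p59} ∉ τ_X ✗.
  U = {H}: f^{-1}(U) = {p57} ∉ τ_X ✗.
  U = {G, H}: f^{-1}(U) = {p56, p57, p58, p59} ∈ τ_X ✓.
Found U = {G} with f^{-1}(U) = {p56, p58, p59} not in τ_X. Therefore f is NOT continuous.


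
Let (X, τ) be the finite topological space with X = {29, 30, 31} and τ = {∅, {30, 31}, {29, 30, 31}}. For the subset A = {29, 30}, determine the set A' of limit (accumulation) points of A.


A' = {29, 31}

For each x ∈ X, list the open sets U ∈ τ with x ∈ U, then check whether U ∩ (A ∖ {x}) ≠ ∅ for every such U.
  x = 29: opens ∋ x are {29, 30, 31}; each meets A ∖ {29}, so x IS a limit point.
  x = 30: open {30, 31} ∋ x has {30, 31} ∩ (A ∖ {30}) = ∅, so x is NOT a limit point.
  x = 31: opens ∋ x are {30, 31}, {29, 30, 31}; each meets A ∖ {31}, so x IS a limit point.
Collecting: A' = {29, 31}.


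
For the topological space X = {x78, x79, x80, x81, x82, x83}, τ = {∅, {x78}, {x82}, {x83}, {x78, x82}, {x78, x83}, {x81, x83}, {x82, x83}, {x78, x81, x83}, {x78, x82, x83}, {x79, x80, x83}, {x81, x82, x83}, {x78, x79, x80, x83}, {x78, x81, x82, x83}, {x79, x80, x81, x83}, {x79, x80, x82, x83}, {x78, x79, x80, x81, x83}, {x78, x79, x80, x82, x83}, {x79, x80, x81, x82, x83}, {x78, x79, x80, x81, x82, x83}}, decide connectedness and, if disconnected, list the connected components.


(X, τ) is disconnected; components = [{x78}, {x82}, {x79, x80, x81, x83}].

Find clopen sets (U ∈ τ with X ∖ U ∈ τ):
  U = ∅, X ∖ U = {x78, x79, x80, x81, x82, x83} — both open, so U is clopen.
  U = {x78}, X ∖ U = {x79, x80, x81, x82, x83} — both open, so U is clopen.
  U = {x82}, X ∖ U = {x78, x79, x80, x81, x83} — both open, so U is clopen.
  U = {x78, x82}, X ∖ U = {x79, x80, x81, x83} — both open, so U is clopen.
  U = {x79, x80, x81, x83}, X ∖ U = {x78, x82} — both open, so U is clopen.
  U = {x78, x79, x80, x81, x83}, X ∖ U = {x82} — both open, so U is clopen.
  U = {x79, x80, x81, x82, x83}, X ∖ U = {x78} — both open, so U is clopen.
  U = {x78, x79, x80, x81, x82, x83}, X ∖ U = ∅ — both open, so U is clopen.
Nontrivial clopen(s) exist: e.g. {x79, x80, x81, x83}. So (X, τ) is disconnected.
Compute connected components by grouping points that agree on all clopens:
  component: {x78}
  component: {x82}
  component: {x79, x80, x81, x83}


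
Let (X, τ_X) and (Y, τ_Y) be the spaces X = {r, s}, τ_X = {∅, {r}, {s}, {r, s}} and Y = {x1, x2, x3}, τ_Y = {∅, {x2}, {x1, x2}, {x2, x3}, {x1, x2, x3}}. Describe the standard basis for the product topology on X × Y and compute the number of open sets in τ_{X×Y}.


Basis B = {∅ × ∅, {r} × {x2}, {s} × {x2}, {r} × {x1, x2}, {r} × {x2, x3}, {r, s} × {x2}, {s} × {x1, x2}, {s} × {x2, x3}, {r} × {x1, x2, x3}, {s} × {x1, x2, x3}, {r, s} × {x1, x2}, {r, s} × {x2, x3}, {r, s} × {x1, x2, x3}}; |τ_{X×Y}| = 25.

Enumerate products U × V with U ∈ τ_X, V ∈ τ_Y (deduplicated):
  ∅ × ∅ = {} (∅)
  {r} × {x2} = {(r,x2)}
  {s} × {x2} = {(s,x2)}
  {r} × {x1, x2} = {(r,x1), (r,x2)}
  {r} × {x2, x3} = {(r,x2), (r,x3)}
  {r, s} × {x2} = {(r,x2), (s,x2)}
  {s} × {x1, x2} = {(s,x1), (s,x2)}
  {s} × {x2, x3} = {(s,x2), (s,x3)}
  {r} × {x1, x2, x3} = {(r,x1), (r,x2), (r,x3)}
  {s} × {x1, x2, x3} = {(s,x1), (s,x2), (s,x3)}
  {r, s} × {x1, x2} = {(r,x1), (r,x2), (s,x1), (s,x2)}
  {r, s} × {x2, x3} = {(r,x2), (r,x3), (s,x2), (s,x3)}
  {r, s} × {x1, x2, x3} = {(r,x1), (r,x2), (r,x3), (s,x1), (s,x2), (s,x3)}
These 13 distinct sets form the basis B.
Close under arbitrary unions to get τ_{X×Y}; counting gives |τ_{X×Y}| = 25.


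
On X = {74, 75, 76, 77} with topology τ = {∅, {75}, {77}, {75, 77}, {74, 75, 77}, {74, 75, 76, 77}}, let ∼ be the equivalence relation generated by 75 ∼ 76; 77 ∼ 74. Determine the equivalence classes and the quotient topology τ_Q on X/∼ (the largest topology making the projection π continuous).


X/∼ = {[74=77], [75=76]}; |τ_Q| = 2.

Equivalence classes: [74=77], [75=76].
Quotient map π: X → X/∼ sends 74 ↦ [74=77], 75 ↦ [75=76], 76 ↦ [75=76], 77 ↦ [74=77].
For each subset V ⊆ X/∼, compute π^{-1}(V) ⊆ X and check whether π^{-1}(V) ∈ τ. V is open in τ_Q iff π^{-1}(V) ∈ τ.
  V = {}: π^{-1}(V) = ∅ ∈ τ ✓.
  V = {[74=77]}: π^{-1}(V) = {74, 77} ∉ τ ✗.
  V = {[75=76]}: π^{-1}(V) = {75, 76} ∉ τ ✗.
  V = {[74=77], [75=76]}: π^{-1}(V) = {74, 75, 76, 77} ∈ τ ✓.
Open sets in the quotient: τ_Q = {{}, {[74=77], [75=76]}} (2 elements).


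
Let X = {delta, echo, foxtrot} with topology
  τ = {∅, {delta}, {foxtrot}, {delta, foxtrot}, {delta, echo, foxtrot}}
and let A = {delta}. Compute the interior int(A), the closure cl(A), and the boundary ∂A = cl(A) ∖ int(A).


int(A) = {delta}, cl(A) = {delta, echo}, ∂A = {echo}.

Closed sets in (X, τ) are complements of opens:
  closed(X, τ) = {∅, {echo}, {delta, echo}, {echo, foxtrot}, {delta, echo, foxtrot}}.
int(A) = ⋃ {U ∈ τ : U ⊆ A}. Opens contained in A: ∅, {delta}.
Taking the union of these: int(A) = {delta}.
cl(A) = ⋂ {C closed : A ⊆ C}. Closed sets containing A: {delta, echo}, {delta, echo, foxtrot}.
Intersecting these: cl(A) = {delta, echo}.
∂A = cl(A) ∖ int(A) = {delta, echo} ∖ {delta} = {echo}.


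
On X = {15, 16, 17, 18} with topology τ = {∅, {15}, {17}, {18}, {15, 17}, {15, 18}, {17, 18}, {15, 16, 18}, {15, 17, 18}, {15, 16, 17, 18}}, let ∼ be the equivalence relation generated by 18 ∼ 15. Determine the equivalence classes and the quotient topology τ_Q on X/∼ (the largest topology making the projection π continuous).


X/∼ = {[15=18], [16], [17]}; |τ_Q| = 6.

Equivalence classes: [15=18], [16], [17].
Quotient map π: X → X/∼ sends 15 ↦ [15=18], 16 ↦ [16], 17 ↦ [17], 18 ↦ [15=18].
For each subset V ⊆ X/∼, compute π^{-1}(V) ⊆ X and check whether π^{-1}(V) ∈ τ. V is open in τ_Q iff π^{-1}(V) ∈ τ.
  V = {}: π^{-1}(V) = ∅ ∈ τ ✓.
  V = {[15=18]}: π^{-1}(V) = {15, 18} ∈ τ ✓.
  V = {[16]}: π^{-1}(V) = {16} ∉ τ ✗.
  V = {[15=18], [16]}: π^{-1}(V) = {15, 16, 18} ∈ τ ✓.
  V = {[17]}: π^{-1}(V) = {17} ∈ τ ✓.
  V = {[15=18], [17]}: π^{-1}(V) = {15, 17, 18} ∈ τ ✓.
  V = {[16], [17]}: π^{-1}(V) = {16, 17} ∉ τ ✗.
  V = {[15=18], [16], [17]}: π^{-1}(V) = {15, 16, 17, 18} ∈ τ ✓.
Open sets in the quotient: τ_Q = {{}, {[15=18]}, {[15=18], [16]}, {[17]}, {[15=18], [17]}, {[15=18], [16], [17]}} (6 elements).


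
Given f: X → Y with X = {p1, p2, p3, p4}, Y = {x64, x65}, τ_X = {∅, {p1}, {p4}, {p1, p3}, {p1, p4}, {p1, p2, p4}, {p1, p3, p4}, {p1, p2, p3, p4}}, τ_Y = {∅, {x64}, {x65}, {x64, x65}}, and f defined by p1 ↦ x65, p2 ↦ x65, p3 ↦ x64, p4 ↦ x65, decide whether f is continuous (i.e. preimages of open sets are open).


f is NOT continuous.

Compute f^{-1}(U) for each U ∈ τ_Y:
  U = ∅: f^{-1}(U) = ∅ ∈ τ_X ✓.
  U = {x64}: f^{-1}(U) = {p3} ∉ τ_X ✗.
  U = {x65}: f^{-1}(U) = {p1, p2, p4} ∈ τ_X ✓.
  U = {x64, x65}: f^{-1}(U) = {p1, p2, p3, p4} ∈ τ_X ✓.
Found U = {x64} with f^{-1}(U) = {p3} not in τ_X. Therefore f is NOT continuous.


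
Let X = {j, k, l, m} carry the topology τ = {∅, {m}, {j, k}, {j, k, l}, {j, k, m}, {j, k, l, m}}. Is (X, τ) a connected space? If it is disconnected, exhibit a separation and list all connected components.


(X, τ) is disconnected; components = [{m}, {j, k, l}].

Find clopen sets (U ∈ τ with X ∖ U ∈ τ):
  U = ∅, X ∖ U = {j, k, l, m} — both open, so U is clopen.
  U = {m}, X ∖ U = {j, k, l} — both open, so U is clopen.
  U = {j, k, l}, X ∖ U = {m} — both open, so U is clopen.
  U = {j, k, l, m}, X ∖ U = ∅ — both open, so U is clopen.
Nontrivial clopen(s) exist: e.g. {j, k, l}. So (X, τ) is disconnected.
Compute connected components by grouping points that agree on all clopens:
  component: {m}
  component: {j, k, l}


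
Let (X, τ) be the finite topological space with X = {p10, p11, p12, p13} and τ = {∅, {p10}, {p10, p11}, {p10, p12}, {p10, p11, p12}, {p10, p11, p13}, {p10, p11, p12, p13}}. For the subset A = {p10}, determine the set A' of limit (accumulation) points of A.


A' = {p11, p12, p13}

For each x ∈ X, list the open sets U ∈ τ with x ∈ U, then check whether U ∩ (A ∖ {x}) ≠ ∅ for every such U.
  x = p10: open {p10} ∋ x has {p10} ∩ (A ∖ {p10}) = ∅, so x is NOT a limit point.
  x = p11: opens ∋ x are {p10, p11}, {p10, p11, p12}, {p10, p11, p13}, {p10, p11, p12, p13}; each meets A ∖ {p11}, so x IS a limit point.
  x = p12: opens ∋ x are {p10, p12}, {p10, p11, p12}, {p10, p11, p12, p13}; each meets A ∖ {p12}, so x IS a limit point.
  x = p13: opens ∋ x are {p10, p11, p13}, {p10, p11, p12, p13}; each meets A ∖ {p13}, so x IS a limit point.
Collecting: A' = {p11, p12, p13}.


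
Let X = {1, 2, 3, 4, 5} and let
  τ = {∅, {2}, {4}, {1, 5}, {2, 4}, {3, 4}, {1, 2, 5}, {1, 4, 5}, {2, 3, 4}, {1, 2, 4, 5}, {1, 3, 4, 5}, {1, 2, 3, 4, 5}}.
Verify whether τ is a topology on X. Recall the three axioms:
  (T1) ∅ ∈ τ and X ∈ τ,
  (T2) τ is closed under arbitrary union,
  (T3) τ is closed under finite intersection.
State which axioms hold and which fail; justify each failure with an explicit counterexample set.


τ IS a topology on X.

Axiom (T1): ∅ ∈ τ? Yes; X ∈ τ? Yes.
Axiom (T2/T3): check pairwise unions and intersections of members of τ.
All pairwise intersections and unions checked — each lies in τ. Therefore τ satisfies (T1), (T2), (T3): it IS a topology on X.


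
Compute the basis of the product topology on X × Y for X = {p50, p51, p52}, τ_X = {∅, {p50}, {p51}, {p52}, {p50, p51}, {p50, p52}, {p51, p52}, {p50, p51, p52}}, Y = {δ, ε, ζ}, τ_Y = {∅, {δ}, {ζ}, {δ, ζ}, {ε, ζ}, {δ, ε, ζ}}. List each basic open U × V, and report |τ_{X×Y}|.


Basis B = {∅ × ∅, {p50} × {δ}, {p50} × {ζ}, {p51} × {δ}, {p51} × {ζ}, {p52} × {δ}, {p52} × {ζ}, {p50} × {δ, ζ}, {p50, p51} × {δ}, {p50, p52} × {δ}, {p50} × {ε, ζ}, {p50, p51} × {ζ}, {p50, p52} × {ζ}, {p51} × {δ, ζ}, {p51, p52} × {δ}, {p51} × {ε, ζ}, {p51, p52} × {ζ}, {p52} × {δ, ζ}, {p52} × {ε, ζ}, {p50} × {δ, ε, ζ}, {p50, p51, p52} × {δ}, {p50, p51, p52} × {ζ}, {p51} × {δ, ε, ζ}, {p52} × {δ, ε, ζ}, {p50, p51} × {δ, ζ}, {p50, p52} × {δ, ζ}, {p50, p51} × {ε, ζ}, {p50, p52} × {ε, ζ}, {p51, p52} × {δ, ζ}, {p51, p52} × {ε, ζ}, {p50, p51} × {δ, ε, ζ}, {p50, p52} × {δ, ε, ζ}, {p50, p51, p52} × {δ, ζ}, {p50, p51, p52} × {ε, ζ}, {p51, p52} × {δ, ε, ζ}, {p50, p51, p52} × {δ, ε, ζ}}; |τ_{X×Y}| = 216.

Enumerate products U × V with U ∈ τ_X, V ∈ τ_Y (deduplicated):
  ∅ × ∅ = {} (∅)
  {p50} × {δ} = {(p50,δ)}
  {p50} × {ζ} = {(p50,ζ)}
  {p51} × {δ} = {(p51,δ)}
  {p51} × {ζ} = {(p51,ζ)}
  {p52} × {δ} = {(p52,δ)}
  {p52} × {ζ} = {(p52,ζ)}
  {p50} × {δ, ζ} = {(p50,δ), (p50,ζ)}
  {p50, p51} × {δ} = {(p50,δ), (p51,δ)}
  {p50, p52} × {δ} = {(p50,δ), (p52,δ)}
  {p50} × {ε, ζ} = {(p50,ε), (p50,ζ)}
  {p50, p51} × {ζ} = {(p50,ζ), (p51,ζ)}
  {p50, p52} × {ζ} = {(p50,ζ), (p52,ζ)}
  {p51} × {δ, ζ} = {(p51,δ), (p51,ζ)}
  {p51, p52} × {δ} = {(p51,δ), (p52,δ)}
  {p51} × {ε, ζ} = {(p51,ε), (p51,ζ)}
  {p51, p52} × {ζ} = {(p51,ζ), (p52,ζ)}
  {p52} × {δ, ζ} = {(p52,δ), (p52,ζ)}
  {p52} × {ε, ζ} = {(p52,ε), (p52,ζ)}
  {p50} × {δ, ε, ζ} = {(p50,δ), (p50,ε), (p50,ζ)}
  {p50, p51, p52} × {δ} = {(p50,δ), (p51,δ), (p52,δ)}
  {p50, p51, p52} × {ζ} = {(p50,ζ), (p51,ζ), (p52,ζ)}
  {p51} × {δ, ε, ζ} = {(p51,δ), (p51,ε), (p51,ζ)}
  {p52} × {δ, ε, ζ} = {(p52,δ), (p52,ε), (p52,ζ)}
  {p50, p51} × {δ, ζ} = {(p50,δ), (p50,ζ), (p51,δ), (p51,ζ)}
  {p50, p52} × {δ, ζ} = {(p50,δ), (p50,ζ), (p52,δ), (p52,ζ)}
  {p50, p51} × {ε, ζ} = {(p50,ε), (p50,ζ), (p51,ε), (p51,ζ)}
  {p50, p52} × {ε, ζ} = {(p50,ε), (p50,ζ), (p52,ε), (p52,ζ)}
  {p51, p52} × {δ, ζ} = {(p51,δ), (p51,ζ), (p52,δ), (p52,ζ)}
  {p51, p52} × {ε, ζ} = {(p51,ε), (p51,ζ), (p52,ε), (p52,ζ)}
  {p50, p51} × {δ, ε, ζ} = {(p50,δ), (p50,ε), (p50,ζ), (p51,δ), (p51,ε), (p51,ζ)}
  {p50, p52} × {δ, ε, ζ} = {(p50,δ), (p50,ε), (p50,ζ), (p52,δ), (p52,ε), (p52,ζ)}
  {p50, p51, p52} × {δ, ζ} = {(p50,δ), (p50,ζ), (p51,δ), (p51,ζ), (p52,δ), (p52,ζ)}
  {p50, p51, p52} × {ε, ζ} = {(p50,ε), (p50,ζ), (p51,ε), (p51,ζ), (p52,ε), (p52,ζ)}
  {p51, p52} × {δ, ε, ζ} = {(p51,δ), (p51,ε), (p51,ζ), (p52,δ), (p52,ε), (p52,ζ)}
  {p50, p51, p52} × {δ, ε, ζ} = {(p50,δ), (p50,ε), (p50,ζ), (p51,δ), (p51,ε), (p51,ζ), (p52,δ), (p52,ε), (p52,ζ)}
These 36 distinct sets form the basis B.
Close under arbitrary unions to get τ_{X×Y}; counting gives |τ_{X×Y}| = 216.
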